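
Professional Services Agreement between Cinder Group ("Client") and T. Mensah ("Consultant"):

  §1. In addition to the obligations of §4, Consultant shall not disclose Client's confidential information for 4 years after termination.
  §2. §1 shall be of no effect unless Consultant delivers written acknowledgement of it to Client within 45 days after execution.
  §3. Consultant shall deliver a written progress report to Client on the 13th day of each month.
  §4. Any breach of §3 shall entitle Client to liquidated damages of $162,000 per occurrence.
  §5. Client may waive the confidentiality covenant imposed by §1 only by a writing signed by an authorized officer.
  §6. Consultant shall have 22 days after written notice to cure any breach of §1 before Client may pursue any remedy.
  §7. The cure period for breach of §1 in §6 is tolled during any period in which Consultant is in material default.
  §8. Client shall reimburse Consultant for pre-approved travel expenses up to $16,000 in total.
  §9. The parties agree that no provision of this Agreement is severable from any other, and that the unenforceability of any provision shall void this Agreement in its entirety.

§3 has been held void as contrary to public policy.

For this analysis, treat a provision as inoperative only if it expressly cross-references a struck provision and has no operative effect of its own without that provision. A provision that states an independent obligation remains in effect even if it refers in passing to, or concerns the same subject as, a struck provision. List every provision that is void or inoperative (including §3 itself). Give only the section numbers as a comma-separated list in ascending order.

§3 is struck. §4 has no operative effect of its own apart from §3 and is therefore inoperative. §9 provides that the Agreement is not severable, so the invalidity of any one provision voids the entire Agreement. No provision of the Agreement survives.

1, 2, 3, 4, 5, 6, 7, 8, 9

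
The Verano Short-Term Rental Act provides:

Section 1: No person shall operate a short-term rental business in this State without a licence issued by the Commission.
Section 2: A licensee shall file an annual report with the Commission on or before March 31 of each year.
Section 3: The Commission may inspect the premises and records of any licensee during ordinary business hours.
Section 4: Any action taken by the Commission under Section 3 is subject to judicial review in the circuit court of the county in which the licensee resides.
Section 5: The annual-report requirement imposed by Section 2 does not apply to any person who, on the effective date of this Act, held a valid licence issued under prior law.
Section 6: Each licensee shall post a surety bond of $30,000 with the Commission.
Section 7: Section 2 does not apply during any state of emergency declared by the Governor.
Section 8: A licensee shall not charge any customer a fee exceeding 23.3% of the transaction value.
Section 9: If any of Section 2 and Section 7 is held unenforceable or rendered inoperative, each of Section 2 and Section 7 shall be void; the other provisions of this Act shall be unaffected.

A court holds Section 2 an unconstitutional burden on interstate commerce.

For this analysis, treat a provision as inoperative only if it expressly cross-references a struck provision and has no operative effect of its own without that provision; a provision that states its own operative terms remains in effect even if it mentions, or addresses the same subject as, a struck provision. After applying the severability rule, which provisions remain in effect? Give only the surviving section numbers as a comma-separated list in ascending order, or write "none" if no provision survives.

1, 3, 4, 6, 8, 9

Section 2 is struck. Section 5 operates only by reference to Section 2, so it falls with Section 2. Section 7 operates only by reference to Section 2, so it falls with Section 2. Section 9 declares Section 2 and Section 7 mutually dependent; since one of them has fallen, all of them are of no effect. The remainder continues in force under Section 9. That leaves Section 1, Section 3, Section 4, Section 6, Section 8, and Section 9 in effect.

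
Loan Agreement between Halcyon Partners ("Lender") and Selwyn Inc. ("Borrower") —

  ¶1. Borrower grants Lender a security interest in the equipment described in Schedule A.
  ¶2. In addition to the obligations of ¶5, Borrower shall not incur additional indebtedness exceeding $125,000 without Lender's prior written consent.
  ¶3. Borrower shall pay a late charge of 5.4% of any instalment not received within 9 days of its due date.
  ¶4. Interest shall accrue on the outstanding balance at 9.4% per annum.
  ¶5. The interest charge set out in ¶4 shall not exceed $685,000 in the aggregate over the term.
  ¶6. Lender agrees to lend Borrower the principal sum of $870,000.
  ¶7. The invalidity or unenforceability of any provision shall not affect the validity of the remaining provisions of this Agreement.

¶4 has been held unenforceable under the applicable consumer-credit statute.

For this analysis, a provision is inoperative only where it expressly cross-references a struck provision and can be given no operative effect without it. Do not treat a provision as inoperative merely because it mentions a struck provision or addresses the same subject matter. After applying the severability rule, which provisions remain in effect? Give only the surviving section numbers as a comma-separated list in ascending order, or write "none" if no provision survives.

¶4 is struck. ¶5 does nothing except set the aggregate cap on the interest charge by reference to ¶4; with ¶4 gone it has no independent effect and is inoperative. ¶2 mentions ¶5 but its own obligation stands independently of ¶5, so ¶2 is not affected. ¶7 is a severability clause and preserves every provision that can still be given independent effect. The provisions still in force are ¶1, ¶2, ¶3, ¶6, and ¶7.

1, 2, 3, 6, 7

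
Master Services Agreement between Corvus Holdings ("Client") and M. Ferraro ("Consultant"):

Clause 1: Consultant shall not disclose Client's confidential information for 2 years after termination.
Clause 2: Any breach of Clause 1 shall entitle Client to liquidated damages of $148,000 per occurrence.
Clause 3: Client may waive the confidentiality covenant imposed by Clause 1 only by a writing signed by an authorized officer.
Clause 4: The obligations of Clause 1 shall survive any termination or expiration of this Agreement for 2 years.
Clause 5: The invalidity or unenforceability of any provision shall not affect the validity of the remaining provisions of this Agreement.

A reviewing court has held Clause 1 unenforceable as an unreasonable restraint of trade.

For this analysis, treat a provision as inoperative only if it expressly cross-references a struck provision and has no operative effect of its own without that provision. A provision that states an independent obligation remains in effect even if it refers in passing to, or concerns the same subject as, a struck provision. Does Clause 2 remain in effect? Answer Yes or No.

No

Clause 1 is struck. Clause 2 operates only by reference to Clause 1, so it falls with Clause 1. Clause 3 operates only by reference to Clause 1, so it falls with Clause 1. Clause 4 merely fixes the survival period for Clause 1; with Clause 1 gone it has nothing to operate on and falls away. Clause 5 is a severability clause and preserves every provision that can still be given independent effect. Only Clause 5 remains in effect. Clause 2 is among the inoperative provisions, so the answer is no.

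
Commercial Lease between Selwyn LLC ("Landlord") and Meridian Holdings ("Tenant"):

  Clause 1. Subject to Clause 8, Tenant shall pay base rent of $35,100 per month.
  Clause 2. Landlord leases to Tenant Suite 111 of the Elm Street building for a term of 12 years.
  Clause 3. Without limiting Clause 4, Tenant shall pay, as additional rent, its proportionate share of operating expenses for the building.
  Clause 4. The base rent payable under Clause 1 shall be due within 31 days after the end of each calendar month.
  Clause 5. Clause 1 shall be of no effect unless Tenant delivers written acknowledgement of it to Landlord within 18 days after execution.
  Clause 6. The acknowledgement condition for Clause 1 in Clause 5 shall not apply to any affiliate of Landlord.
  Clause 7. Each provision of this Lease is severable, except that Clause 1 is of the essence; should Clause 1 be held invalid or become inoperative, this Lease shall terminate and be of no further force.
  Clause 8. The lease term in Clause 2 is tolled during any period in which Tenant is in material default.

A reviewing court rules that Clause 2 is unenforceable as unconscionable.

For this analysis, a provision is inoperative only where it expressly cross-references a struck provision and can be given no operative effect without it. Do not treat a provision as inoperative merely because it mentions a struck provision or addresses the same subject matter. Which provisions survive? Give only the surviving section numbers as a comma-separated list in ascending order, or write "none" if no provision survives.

Clause 2 is struck. Clause 8 has no operative effect of its own apart from Clause 2 and is therefore inoperative. Although Clause 1 refers to Clause 8, its operative terms do not depend on Clause 8, so it remains in effect. Clause 7 makes Clause 1 an essential term, but Clause 1 is unaffected, so the severability proviso in Clause 7 preserves the remaining provisions. That leaves Clause 1, Clause 3, Clause 4, Clause 5, Clause 6, and Clause 7 in effect.

1, 3, 4, 5, 6, 7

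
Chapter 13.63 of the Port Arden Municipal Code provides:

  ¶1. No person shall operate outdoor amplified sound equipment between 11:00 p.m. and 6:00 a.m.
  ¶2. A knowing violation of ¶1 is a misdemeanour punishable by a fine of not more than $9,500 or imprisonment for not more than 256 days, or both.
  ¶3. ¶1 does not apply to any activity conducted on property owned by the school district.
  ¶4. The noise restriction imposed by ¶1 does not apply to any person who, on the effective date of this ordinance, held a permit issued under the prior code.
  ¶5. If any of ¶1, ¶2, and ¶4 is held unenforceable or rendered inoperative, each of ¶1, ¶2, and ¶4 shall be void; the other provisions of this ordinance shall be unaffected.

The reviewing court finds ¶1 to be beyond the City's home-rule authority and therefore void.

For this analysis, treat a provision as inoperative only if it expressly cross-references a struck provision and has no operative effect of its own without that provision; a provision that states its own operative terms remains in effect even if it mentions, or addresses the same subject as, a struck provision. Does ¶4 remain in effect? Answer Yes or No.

No

¶1 is struck. ¶2 operates only by reference to ¶1, so it falls with ¶1. ¶3 operates only by reference to ¶1, so it falls with ¶1. ¶4 has no operative effect of its own apart from ¶1 and is therefore inoperative. ¶5 declares ¶1, ¶2, and ¶4 mutually dependent; since one of them has fallen, all of them are of no effect. The remainder continues in force under ¶5. Only ¶5 remains in effect. ¶4 is among the inoperative provisions, so the answer is no.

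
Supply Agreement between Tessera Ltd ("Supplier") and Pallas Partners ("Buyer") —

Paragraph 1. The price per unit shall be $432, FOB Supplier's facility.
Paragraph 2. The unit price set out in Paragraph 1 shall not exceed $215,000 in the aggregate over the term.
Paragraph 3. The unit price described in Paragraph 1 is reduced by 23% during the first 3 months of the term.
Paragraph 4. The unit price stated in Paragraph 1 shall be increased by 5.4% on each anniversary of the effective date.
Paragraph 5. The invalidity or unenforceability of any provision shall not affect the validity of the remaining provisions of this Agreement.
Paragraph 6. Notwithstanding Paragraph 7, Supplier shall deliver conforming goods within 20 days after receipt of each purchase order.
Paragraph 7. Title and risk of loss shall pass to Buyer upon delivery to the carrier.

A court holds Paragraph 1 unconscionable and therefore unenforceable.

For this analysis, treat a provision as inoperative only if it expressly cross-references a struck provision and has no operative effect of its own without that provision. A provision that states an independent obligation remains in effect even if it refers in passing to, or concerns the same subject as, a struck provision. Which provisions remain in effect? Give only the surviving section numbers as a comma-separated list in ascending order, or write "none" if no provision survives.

Paragraph 1 is struck. The whole of Paragraph 2 is the aggregate cap on the unit price, defined by reference to Paragraph 1, so Paragraph 2 cannot stand once Paragraph 1 is removed. Paragraph 3 operates only by reference to Paragraph 1, so it falls with Paragraph 1. Paragraph 4 does nothing except set the escalation of the unit price by reference to Paragraph 1; with Paragraph 1 gone it has no independent effect and is inoperative. Paragraph 5 is a severability clause and preserves every provision that can still be given independent effect. The provisions still in force are Paragraph 5, Paragraph 6, and Paragraph 7.

5, 6, 7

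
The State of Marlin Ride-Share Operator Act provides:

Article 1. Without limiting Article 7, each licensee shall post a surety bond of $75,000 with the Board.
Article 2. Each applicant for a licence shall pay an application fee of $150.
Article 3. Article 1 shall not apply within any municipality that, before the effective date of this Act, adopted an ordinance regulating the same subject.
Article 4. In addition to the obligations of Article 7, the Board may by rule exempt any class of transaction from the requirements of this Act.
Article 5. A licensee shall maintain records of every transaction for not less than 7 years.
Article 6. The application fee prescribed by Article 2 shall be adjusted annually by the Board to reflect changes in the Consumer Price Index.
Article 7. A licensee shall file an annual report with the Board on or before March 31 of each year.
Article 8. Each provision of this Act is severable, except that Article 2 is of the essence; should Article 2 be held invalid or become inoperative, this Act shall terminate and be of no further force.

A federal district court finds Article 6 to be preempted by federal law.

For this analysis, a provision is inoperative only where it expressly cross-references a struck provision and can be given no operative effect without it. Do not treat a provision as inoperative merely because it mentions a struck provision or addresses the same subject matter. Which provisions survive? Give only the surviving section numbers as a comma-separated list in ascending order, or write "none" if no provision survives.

Article 6 is struck. No other provision's operative terms depend on Article 6. Article 8 makes Article 2 an essential term, but Article 2 is unaffected, so the severability proviso in Article 8 preserves the remaining provisions. The provisions still in force are Article 1, Article 2, Article 3, Article 4, Article 5, Article 7, and Article 8.

1, 2, 3, 4, 5, 7, 8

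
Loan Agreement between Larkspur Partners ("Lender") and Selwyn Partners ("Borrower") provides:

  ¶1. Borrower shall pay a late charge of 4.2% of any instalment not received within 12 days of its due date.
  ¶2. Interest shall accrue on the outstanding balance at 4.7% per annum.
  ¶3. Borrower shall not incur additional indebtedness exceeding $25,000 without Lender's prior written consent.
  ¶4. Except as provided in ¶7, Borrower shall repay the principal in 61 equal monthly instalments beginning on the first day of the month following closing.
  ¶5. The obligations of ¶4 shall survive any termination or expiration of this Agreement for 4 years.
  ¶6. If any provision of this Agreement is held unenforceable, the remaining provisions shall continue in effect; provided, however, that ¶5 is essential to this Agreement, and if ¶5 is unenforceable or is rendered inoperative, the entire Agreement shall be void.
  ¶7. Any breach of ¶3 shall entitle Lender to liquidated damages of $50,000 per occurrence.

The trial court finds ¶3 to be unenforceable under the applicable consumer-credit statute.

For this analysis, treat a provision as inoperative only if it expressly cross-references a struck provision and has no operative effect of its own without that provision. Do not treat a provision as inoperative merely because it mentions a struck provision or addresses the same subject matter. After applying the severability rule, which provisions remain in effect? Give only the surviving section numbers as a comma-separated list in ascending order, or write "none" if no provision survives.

1, 2, 4, 5, 6

¶3 is struck. ¶7 operates only by reference to ¶3, so it falls with ¶3. ¶4 mentions ¶7 but its own obligation stands independently of ¶7, so ¶4 is not affected. ¶6 makes ¶5 an essential term, but ¶5 is unaffected, so the severability proviso in ¶6 preserves the remaining provisions. The provisions still in force are ¶1, ¶2, ¶4, ¶5, and ¶6.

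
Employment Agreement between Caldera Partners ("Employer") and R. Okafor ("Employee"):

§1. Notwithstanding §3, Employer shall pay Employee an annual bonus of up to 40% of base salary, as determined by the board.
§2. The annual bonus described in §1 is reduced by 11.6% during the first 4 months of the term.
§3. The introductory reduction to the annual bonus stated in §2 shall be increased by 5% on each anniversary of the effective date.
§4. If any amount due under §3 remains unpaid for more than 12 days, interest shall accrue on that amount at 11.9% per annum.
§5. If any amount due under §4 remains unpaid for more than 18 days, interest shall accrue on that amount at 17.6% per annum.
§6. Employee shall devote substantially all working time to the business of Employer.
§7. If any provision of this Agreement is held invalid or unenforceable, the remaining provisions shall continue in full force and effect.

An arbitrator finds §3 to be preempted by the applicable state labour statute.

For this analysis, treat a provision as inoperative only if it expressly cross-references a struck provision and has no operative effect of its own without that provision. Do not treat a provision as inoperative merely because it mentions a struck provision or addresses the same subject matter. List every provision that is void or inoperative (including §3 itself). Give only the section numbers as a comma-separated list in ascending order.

3, 4, 5

§3 is struck. §4 operates only by reference to §3, so it falls with §3. §5 does nothing except set the default interest on the default interest on the escalation of the introductory reduction to the annual bonus by reference to §4; with §4 gone it has no independent effect and is inoperative. §1 mentions §3 but its own obligation stands independently of §3, so §1 is not affected. §7 is a severability clause and preserves every provision that can still be given independent effect. The provisions still in force are §1, §2, §6, and §7.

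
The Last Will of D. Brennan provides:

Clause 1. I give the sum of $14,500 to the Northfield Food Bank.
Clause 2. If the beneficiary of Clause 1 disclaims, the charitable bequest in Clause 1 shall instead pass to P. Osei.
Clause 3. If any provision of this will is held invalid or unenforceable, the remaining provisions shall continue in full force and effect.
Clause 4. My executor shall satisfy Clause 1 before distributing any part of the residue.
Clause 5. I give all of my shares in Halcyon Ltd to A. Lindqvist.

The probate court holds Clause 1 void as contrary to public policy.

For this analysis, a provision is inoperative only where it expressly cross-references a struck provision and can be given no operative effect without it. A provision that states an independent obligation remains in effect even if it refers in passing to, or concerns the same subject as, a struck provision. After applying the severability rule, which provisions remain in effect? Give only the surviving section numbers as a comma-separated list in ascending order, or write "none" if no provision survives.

3, 5

Clause 1 is struck. Clause 2 operates only by reference to Clause 1, so it falls with Clause 1. The only function of Clause 4 is the priority direction for Clause 1, so it cannot stand once Clause 1 is removed. Under the severability clause in Clause 3, the remaining provisions continue in force. The provisions still in force are Clause 3 and Clause 5.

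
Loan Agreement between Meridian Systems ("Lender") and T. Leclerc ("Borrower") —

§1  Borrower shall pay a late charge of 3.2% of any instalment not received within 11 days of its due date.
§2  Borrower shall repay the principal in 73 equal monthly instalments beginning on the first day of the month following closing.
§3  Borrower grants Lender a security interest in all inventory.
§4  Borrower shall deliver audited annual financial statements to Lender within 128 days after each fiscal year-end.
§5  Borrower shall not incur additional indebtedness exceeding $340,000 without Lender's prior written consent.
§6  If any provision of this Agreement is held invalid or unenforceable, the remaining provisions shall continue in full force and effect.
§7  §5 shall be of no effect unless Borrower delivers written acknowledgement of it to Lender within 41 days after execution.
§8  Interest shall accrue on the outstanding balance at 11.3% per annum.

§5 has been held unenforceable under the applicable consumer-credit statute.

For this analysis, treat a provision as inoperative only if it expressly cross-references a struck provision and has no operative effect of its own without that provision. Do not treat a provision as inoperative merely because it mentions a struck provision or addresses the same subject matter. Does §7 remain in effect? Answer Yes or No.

No

§5 is struck. §7 operates only by reference to §5, so it falls with §5. Under the severability clause in §6, the remaining provisions continue in force. §1, §2, §3, §4, §6, and §8 remain in effect. §7 is among the inoperative provisions, so the answer is no.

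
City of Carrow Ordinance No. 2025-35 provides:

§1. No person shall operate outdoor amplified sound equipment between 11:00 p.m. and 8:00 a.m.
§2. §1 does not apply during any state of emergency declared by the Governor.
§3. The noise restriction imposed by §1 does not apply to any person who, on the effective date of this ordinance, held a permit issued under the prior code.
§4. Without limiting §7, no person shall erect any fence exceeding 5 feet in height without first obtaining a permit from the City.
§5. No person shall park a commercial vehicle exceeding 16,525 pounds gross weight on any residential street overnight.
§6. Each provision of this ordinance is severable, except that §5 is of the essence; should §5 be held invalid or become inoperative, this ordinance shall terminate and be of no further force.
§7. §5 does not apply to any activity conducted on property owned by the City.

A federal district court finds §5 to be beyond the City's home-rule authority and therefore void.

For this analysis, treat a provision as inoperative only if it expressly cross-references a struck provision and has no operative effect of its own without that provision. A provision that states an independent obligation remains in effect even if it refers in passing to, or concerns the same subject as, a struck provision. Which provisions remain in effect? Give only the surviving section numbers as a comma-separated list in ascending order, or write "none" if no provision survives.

none

§5 is struck. §7 operates only by reference to §5, so it falls with §5. §6 makes §5 an essential term, and §5 is the provision held invalid; under §6, the entire ordinance is therefore void. No provision of the ordinance survives.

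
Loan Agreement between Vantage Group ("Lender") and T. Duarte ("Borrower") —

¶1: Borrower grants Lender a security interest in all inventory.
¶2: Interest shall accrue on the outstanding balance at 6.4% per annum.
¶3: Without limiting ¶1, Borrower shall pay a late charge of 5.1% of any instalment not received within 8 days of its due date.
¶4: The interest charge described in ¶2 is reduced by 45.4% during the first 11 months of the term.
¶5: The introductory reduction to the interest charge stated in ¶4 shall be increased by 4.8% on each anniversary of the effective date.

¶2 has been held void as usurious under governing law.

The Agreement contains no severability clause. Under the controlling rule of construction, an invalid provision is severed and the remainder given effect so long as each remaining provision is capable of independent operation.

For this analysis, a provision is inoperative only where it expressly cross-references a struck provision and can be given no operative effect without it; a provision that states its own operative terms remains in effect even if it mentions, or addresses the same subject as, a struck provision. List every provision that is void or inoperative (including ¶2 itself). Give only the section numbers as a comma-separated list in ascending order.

2, 4, 5

¶2 is struck. ¶4 has no operative effect of its own apart from ¶2 and is therefore inoperative. ¶5 does nothing except set the escalation of the introductory reduction to the interest charge by reference to ¶4; with ¶4 gone it has no independent effect and is inoperative. Under the stated default rule, only provisions that cannot operate independently fall away; the rest are enforced. That leaves ¶1 and ¶3 in effect.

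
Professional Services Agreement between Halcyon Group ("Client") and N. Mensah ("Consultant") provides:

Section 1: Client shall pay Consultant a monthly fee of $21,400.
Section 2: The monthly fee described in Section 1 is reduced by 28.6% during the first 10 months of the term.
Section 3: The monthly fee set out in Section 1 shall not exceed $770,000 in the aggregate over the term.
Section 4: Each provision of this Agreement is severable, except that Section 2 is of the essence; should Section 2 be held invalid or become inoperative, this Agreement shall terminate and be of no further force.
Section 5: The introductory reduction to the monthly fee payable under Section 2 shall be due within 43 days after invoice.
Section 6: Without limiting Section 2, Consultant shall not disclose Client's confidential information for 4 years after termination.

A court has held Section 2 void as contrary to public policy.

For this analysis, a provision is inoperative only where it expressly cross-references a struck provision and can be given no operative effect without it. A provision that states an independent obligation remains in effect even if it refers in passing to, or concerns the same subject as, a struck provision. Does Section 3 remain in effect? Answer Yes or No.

Section 2 is struck. The whole of Section 5 is the payment deadline for the introductory reduction to the monthly fee, defined by reference to Section 2, so Section 5 cannot stand once Section 2 is removed. Section 4 makes Section 2 an essential term, and Section 2 is the provision held invalid; under Section 4, the entire Agreement is therefore void. No provision of the Agreement survives. Section 3 is among the inoperative provisions, so the answer is no.

No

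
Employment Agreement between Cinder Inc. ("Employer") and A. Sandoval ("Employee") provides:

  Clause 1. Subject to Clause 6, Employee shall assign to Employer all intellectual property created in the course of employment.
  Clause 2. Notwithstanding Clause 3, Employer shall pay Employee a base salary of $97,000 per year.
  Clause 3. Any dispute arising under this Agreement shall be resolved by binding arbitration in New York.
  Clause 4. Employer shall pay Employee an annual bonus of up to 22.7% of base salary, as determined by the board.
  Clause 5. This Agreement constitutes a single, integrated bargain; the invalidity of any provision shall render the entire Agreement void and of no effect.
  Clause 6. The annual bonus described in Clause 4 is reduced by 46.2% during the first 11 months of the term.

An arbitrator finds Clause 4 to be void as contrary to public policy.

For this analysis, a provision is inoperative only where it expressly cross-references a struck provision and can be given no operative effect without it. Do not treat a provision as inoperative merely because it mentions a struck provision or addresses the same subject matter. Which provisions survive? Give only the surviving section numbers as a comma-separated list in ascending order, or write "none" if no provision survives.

none

Clause 4 is struck. Clause 6 does nothing except set the introductory reduction to the annual bonus by reference to Clause 4; with Clause 4 gone it has no independent effect and is inoperative. Clause 5 provides that the Agreement is not severable, so the invalidity of any one provision voids the entire Agreement. No provision of the Agreement survives.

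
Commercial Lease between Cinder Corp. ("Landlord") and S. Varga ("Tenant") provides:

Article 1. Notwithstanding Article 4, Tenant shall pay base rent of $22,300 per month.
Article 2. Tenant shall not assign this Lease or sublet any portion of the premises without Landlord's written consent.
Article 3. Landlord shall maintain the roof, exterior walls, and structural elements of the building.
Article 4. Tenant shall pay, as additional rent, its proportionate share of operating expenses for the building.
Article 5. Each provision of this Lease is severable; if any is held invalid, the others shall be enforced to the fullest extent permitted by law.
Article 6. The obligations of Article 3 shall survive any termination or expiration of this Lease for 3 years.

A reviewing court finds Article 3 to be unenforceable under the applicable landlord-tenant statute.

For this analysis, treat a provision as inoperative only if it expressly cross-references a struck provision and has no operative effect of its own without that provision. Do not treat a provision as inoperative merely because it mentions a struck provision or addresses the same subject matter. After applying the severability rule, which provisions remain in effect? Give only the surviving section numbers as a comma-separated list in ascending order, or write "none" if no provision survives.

Article 3 is struck. Article 6 operates only by reference to Article 3, so it falls with Article 3. Under the severability clause in Article 5, the remaining provisions continue in force. That leaves Article 1, Article 2, Article 4, and Article 5 in effect.

1, 2, 4, 5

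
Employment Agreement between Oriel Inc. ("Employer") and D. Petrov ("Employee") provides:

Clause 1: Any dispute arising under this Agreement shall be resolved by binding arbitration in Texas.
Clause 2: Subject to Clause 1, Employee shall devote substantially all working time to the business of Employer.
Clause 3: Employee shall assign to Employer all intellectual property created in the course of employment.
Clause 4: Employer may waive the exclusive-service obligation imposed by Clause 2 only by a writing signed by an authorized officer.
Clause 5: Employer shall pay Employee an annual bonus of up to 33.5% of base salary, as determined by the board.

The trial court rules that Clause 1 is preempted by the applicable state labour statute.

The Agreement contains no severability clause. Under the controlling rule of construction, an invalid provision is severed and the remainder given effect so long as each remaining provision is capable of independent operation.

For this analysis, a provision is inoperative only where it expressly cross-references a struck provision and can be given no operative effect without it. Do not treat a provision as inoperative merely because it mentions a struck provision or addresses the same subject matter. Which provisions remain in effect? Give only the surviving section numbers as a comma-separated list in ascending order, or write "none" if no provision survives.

2, 3, 4, 5

Clause 1 is struck. Although Clause 2 refers to Clause 1, its operative terms do not depend on Clause 1, so it remains in effect. Nothing else in the Agreement is defined by reference to Clause 1. Under the stated default rule, only provisions that cannot operate independently fall away; the rest are enforced. Clause 2, Clause 3, Clause 4, and Clause 5 remain in effect.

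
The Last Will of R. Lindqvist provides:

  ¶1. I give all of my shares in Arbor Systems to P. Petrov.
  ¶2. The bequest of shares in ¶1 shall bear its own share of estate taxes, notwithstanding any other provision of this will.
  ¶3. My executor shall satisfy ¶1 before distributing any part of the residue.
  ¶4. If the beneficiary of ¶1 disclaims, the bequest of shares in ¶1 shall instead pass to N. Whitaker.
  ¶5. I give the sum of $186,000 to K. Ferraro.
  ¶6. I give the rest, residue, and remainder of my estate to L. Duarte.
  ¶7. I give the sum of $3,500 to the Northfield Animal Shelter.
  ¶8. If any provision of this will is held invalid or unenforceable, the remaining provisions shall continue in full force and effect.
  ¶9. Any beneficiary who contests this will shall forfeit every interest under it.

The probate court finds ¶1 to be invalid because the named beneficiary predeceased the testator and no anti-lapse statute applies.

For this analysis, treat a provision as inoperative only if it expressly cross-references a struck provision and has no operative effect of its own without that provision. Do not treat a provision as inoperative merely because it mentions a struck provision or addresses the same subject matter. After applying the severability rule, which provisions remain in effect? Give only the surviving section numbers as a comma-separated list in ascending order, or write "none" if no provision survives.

5, 6, 7, 8, 9

¶1 is struck. ¶2 has no operative effect of its own apart from ¶1 and is therefore inoperative. ¶3 merely fixes the priority direction for ¶1; with ¶1 gone it has nothing to operate on and falls away. ¶4 has no operative effect of its own apart from ¶1 and is therefore inoperative. ¶8 is a severability clause and preserves every provision that can still be given independent effect. That leaves ¶5, ¶6, ¶7, ¶8, and ¶9 in effect.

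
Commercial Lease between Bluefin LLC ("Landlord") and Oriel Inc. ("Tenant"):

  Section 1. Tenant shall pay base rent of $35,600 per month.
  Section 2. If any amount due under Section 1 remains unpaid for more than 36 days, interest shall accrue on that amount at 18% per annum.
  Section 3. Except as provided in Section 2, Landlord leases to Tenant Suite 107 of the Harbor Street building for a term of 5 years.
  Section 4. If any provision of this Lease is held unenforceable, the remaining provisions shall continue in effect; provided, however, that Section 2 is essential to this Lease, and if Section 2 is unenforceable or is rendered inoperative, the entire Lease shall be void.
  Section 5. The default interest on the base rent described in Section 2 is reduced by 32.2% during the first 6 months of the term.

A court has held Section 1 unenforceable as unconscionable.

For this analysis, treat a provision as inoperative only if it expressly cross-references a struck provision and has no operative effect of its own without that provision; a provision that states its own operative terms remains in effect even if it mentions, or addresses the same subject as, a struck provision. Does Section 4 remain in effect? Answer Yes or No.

Section 1 is struck. Section 2 operates only by reference to Section 1, so it falls with Section 1. Section 5 has no operative effect of its own apart from Section 2 and is therefore inoperative. Section 4 makes Section 2 an essential term, and Section 2 has been rendered inoperative by the cascade; under Section 4, the entire Lease is therefore void. No provision of the Lease survives. Section 4 is among the inoperative provisions, so the answer is no.

No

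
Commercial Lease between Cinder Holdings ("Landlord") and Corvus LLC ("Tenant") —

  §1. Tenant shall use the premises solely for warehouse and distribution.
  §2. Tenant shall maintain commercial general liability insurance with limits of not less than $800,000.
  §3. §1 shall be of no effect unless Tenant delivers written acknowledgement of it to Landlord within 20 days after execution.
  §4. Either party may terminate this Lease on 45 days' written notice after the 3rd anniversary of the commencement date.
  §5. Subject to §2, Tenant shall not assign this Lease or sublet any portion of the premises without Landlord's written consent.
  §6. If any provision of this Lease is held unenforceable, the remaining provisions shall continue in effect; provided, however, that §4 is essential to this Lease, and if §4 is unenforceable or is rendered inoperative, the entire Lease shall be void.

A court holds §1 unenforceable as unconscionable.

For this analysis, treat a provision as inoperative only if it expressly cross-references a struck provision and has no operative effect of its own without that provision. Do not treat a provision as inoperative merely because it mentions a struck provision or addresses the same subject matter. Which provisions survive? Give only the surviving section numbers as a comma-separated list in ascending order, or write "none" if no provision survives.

2, 4, 5, 6

§1 is struck. §3 has no operative effect of its own apart from §1 and is therefore inoperative. §6 makes §4 an essential term, but §4 is unaffected, so the severability proviso in §6 preserves the remaining provisions. That leaves §2, §4, §5, and §6 in effect.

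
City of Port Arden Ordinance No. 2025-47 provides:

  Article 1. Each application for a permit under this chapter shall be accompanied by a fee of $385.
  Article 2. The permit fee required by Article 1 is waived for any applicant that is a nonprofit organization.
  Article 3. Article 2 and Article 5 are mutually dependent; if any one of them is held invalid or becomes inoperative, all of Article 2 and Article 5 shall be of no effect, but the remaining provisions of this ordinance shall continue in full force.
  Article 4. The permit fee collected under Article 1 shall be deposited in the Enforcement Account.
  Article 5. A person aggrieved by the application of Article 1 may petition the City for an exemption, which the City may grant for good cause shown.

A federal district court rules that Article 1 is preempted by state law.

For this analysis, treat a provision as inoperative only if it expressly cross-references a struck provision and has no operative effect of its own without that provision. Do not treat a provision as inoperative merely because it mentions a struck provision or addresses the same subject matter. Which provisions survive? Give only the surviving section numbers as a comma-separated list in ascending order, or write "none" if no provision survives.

3

Article 1 is struck. The whole of Article 2 is the nonprofit waiver of the permit fee, defined by reference to Article 1, so Article 2 cannot stand once Article 1 is removed. The whole of Article 4 is the disposition of the permit fee, defined by reference to Article 1, so Article 4 cannot stand once Article 1 is removed. Article 5 has no operative effect of its own apart from Article 1 and is therefore inoperative. Article 3 declares Article 2 and Article 5 mutually dependent; since one of them has fallen, all of them are of no effect. The remainder continues in force under Article 3. Only Article 3 remains in effect.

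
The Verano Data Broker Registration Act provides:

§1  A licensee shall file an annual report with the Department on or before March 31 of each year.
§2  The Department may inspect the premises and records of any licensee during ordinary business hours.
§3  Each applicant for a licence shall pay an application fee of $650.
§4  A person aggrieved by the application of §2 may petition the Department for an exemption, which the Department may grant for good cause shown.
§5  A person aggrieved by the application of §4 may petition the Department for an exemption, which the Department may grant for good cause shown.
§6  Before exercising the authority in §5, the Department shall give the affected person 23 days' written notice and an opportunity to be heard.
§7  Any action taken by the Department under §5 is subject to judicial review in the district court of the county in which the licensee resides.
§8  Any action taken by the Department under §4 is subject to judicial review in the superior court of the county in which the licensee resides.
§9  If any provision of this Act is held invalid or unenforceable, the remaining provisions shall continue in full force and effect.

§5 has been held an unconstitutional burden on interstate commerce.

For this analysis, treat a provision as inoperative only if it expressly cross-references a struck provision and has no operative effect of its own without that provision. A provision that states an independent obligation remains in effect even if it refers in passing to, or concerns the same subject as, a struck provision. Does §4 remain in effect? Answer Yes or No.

Yes

§5 is struck. §6 has no operative effect of its own apart from §5 and is therefore inoperative. §7 merely fixes the judicial-review right for §5; with §5 gone it has nothing to operate on and falls away. §9 is a severability clause and preserves every provision that can still be given independent effect. The provisions still in force are §1, §2, §3, §4, §8, and §9. §4 is among the surviving provisions, so the answer is yes.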